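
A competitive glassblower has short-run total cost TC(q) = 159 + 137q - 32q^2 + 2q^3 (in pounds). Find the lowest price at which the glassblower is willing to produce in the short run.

The firm shuts down when price falls below the minimum of average variable cost. AVC = VC/q = 137 - 32q + 2q^2.
dAVC/dq = -32 + 4q = 0 gives q = 8. min AVC = 137 - 32·8 + 2·8^2 = 9.
The firm shuts down for any P below £9.

£9 per unit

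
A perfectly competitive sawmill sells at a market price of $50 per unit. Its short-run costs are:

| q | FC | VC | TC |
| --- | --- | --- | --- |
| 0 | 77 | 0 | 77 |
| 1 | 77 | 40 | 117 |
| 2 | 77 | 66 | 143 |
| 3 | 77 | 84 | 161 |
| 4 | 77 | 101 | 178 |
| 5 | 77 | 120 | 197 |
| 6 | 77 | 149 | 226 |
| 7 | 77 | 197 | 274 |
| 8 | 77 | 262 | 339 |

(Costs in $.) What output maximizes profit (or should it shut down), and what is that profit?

Tabulate TR − TC: q=0: -77; q=1: -67; q=2: -43; q=3: -11; q=4: 22; q=5: 53; q=6: 74; q=7: 76; q=8: 61.
Profit is maximized at q = 7. AVC there is 197/7 = $28.14 ≤ P, so producing beats shutting down (which would give -$77).

q = 7; profit = $76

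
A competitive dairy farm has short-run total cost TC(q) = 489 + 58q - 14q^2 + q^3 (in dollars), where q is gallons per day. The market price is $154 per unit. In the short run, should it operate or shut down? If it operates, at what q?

Strip out fixed cost: VC = 58q - 14q^2 + q^3. Then AVC = 58 - 14q + q^2 and MC = 58 - 28q + 3q^2.
The AVC parabola has its vertex at q = 14/2 = 7, where AVC = 58 - 14·7 + 7^2 = $9.
Since P = $154 ≥ min AVC = $9, price covers variable cost and the firm should produce.
P = MC gives -96 - 28q + 3q^2 = 0, with roots -8/3 and 12. Take the larger (rising MC): q* = 12.
Check: AVC at q = 12 is $34 ≤ P, so revenue covers variable cost.
Profit = P·q − TC = 154·12 − 897 = $951.

Produce at q = 12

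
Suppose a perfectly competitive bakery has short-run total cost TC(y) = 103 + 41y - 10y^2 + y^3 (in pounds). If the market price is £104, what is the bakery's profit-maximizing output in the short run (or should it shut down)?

Produce at y = 9

Strip out fixed cost: VC = 41y - 10y^2 + y^3. Then AVC = 41 - 10y + y^2 and MC = 41 - 20y + 3y^2.
AVC hits its minimum where MC = AVC, at y = 5, giving min AVC = 41 - 10·5 + 5^2 = £16.
P = £104 exceeds min AVC = £16, so the firm stays open.
Set P = MC: 104 = 41 - 20y + 3y^2 → -63 - 20y + 3y^2 = 0. The roots are y = -7/3 and y = 9; the profit-maximizing output is on the rising part of MC, so y* = 9.
Check: AVC at y = 9 is £32 ≤ P, so revenue covers variable cost.
Profit = P·y − TC = 104·9 − 391 = £545.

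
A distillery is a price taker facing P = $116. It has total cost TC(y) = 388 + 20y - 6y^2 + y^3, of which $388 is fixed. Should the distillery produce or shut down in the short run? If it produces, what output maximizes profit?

Produce at y = 8

From TC, MC = TC'(y) = 20 - 12y + 3y^2 and AVC = VC/y = 20 - 6y + y^2.
AVC is minimized where dAVC/dy = -6 + 2y = 0, at y = 3; min AVC = 20 - 6·3 + 3^2 = $11.
P = $116 exceeds min AVC = $11, so the firm stays open.
P = MC gives -96 - 12y + 3y^2 = 0, with roots -4 and 8. Take the larger (rising MC): y* = 8.
Check: AVC at y = 8 is $36 ≤ P, so revenue covers variable cost.
Profit = P·y − TC = 116·8 − 676 = $252.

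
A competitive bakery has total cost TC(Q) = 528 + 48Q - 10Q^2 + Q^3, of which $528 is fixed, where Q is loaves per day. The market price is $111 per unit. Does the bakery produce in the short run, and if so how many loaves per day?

Produce at Q = 9

Variable cost is VC = 48Q - 10Q^2 + Q^3, so AVC = VC/Q = 48 - 10Q + Q^2 and MC = dTC/dQ = 48 - 20Q + 3Q^2.
AVC hits its minimum where MC = AVC, at Q = 5, giving min AVC = 48 - 10·5 + 5^2 = $23.
Since P = $111 ≥ min AVC = $23, price covers variable cost and the firm should produce.
P = MC gives -63 - 20Q + 3Q^2 = 0, with roots -7/3 and 9. Take the larger (rising MC): Q* = 9.
Check: AVC at Q = 9 is $39 ≤ P, so revenue covers variable cost.
Profit = P·Q − TC = 111·9 − 879 = $120.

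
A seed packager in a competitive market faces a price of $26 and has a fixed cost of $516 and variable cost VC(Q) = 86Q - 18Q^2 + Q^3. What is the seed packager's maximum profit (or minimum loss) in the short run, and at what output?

Profit = -$316 at Q = 10

AVC = 86 - 18Q + Q^2 has its minimum $5 at Q = 9; price $26 clears that bar, so the firm operates.
With MC = 86 - 36Q + 3Q^2, P = MC on the upward-sloping part at Q* = 10.
TR = 26·10 = 260. TC = 516 + 60 = 576. Profit = 260 − 576 = -$316.
That loss of $316 beats the $516 the firm would lose by shutting down; producing recovers $200 of fixed cost.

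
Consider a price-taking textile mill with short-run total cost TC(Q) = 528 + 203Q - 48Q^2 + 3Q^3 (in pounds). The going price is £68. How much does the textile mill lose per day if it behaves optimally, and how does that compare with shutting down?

AVC = 203 - 48Q + 3Q^2; min AVC = £11 at Q = 8. Since P = £68 ≥ min AVC, the firm produces.
With MC = 203 - 96Q + 9Q^2, P = MC on the upward-sloping part at Q* = 9.
TR = 68·9 = 612. TC = 528 + 126 = 654. Profit = 612 − 654 = -£42.
By producing, the firm covers all variable cost plus £486 of fixed cost; shutting down would lose the full £528.

Profit = -£42 at Q = 9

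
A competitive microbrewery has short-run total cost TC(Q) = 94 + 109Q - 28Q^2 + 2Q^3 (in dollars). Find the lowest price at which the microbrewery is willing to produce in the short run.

$11 per unit

Short-run supply begins at min AVC. From VC = 109Q - 28Q^2 + 2Q^3, AVC = 109 - 28Q + 2Q^2.
dAVC/dQ = -28 + 4Q = 0 gives Q = 7. min AVC = 109 - 28·7 + 2·7^2 = 11.
So the shutdown price is $11.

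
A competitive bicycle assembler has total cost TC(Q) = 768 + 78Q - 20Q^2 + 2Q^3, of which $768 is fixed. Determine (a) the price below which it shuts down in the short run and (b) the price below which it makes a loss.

Shutdown price = $28; break-even price = $142

AVC = 78 - 20Q + 2Q^2; minimized at Q = 5, giving min AVC = $28. That is the shutdown price.
ATC = 768/Q + 78 - 20Q + 2Q^2. Setting dATC/dQ = −768/Q^2 − 20 + 4Q = 0 gives Q = 8 (since 4·8^3 − 20·8^2 = 768).
min ATC = 768/8 + 78 − 20·8 + 2·8^2 = $142. That is the break-even price.
For $28 ≤ P < $142 the firm produces at a loss; below $28 it shuts down.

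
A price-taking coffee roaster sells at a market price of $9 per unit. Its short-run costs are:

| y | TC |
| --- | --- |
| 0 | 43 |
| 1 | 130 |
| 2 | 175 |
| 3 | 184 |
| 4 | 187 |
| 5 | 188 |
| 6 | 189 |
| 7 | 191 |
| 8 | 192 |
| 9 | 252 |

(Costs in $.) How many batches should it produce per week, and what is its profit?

y = 0 (shut down); profit = -$43

Compute π = P·y − TC at each output: y=0: -43; y=1: -121; y=2: -157; y=3: -157; y=4: -151; y=5: -143; y=6: -135; y=7: -128; y=8: -120; y=9: -171.
Profit is highest at y = 0. Equivalently, the lowest AVC in the table is 149/8 ≈ $18.62 at y = 8, and P = $9 falls below it — price never covers variable cost, so the firm shuts down and loses only its fixed cost.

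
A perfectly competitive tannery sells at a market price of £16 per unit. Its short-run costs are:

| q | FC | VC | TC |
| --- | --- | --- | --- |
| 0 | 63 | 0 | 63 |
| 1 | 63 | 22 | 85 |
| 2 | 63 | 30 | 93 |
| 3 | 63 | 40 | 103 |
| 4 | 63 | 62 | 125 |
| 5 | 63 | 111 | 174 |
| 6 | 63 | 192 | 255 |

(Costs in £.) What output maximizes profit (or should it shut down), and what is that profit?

Compute π = P·q − TC at each output: q=0: -63; q=1: -69; q=2: -61; q=3: -55; q=4: -61; q=5: -94; q=6: -159.
Profit is maximized at q = 3. AVC there is 40/3 = £13.33 ≤ P, so producing beats shutting down (which would give -£63).

q = 3; profit = -£55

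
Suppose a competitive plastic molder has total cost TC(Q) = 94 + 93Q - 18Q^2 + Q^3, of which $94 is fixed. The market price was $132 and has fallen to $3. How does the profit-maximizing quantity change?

MC = 93 - 36Q + 3Q^2; the shutdown threshold is min AVC = $12 (at Q = 9).
At P = $132 ≥ min AVC, set P = MC on the rising branch: Q = 13.
At P = $3 < min AVC = $12, price no longer covers variable cost at any output, so the firm shuts down: Q = 0.

Output falls from 13 to 0 (the firm shuts down)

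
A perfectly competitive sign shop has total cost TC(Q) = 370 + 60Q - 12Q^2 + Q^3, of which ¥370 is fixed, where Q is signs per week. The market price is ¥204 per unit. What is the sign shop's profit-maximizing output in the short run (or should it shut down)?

Strip out fixed cost: VC = 60Q - 12Q^2 + Q^3. Then AVC = 60 - 12Q + Q^2 and MC = 60 - 24Q + 3Q^2.
The AVC parabola has its vertex at Q = 12/2 = 6, where AVC = 60 - 12·6 + 6^2 = ¥24.
P = ¥204 exceeds min AVC = ¥24, so the firm stays open.
P = MC gives -144 - 24Q + 3Q^2 = 0, with roots -4 and 12. Take the larger (rising MC): Q* = 12.
Check: AVC at Q = 12 is ¥60 ≤ P, so revenue covers variable cost.
Profit = P·Q − TC = 204·12 − 1090 = ¥1358.

Produce at Q = 12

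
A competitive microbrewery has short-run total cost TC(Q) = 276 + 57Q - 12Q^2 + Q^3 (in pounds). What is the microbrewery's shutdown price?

£21 per unit

The firm shuts down when price falls below the minimum of average variable cost. AVC = VC/Q = 57 - 12Q + Q^2.
dAVC/dQ = -12 + 2Q = 0 gives Q = 6. min AVC = 57 - 12·6 + 6^2 = 21.
For P < £21 the firm produces nothing.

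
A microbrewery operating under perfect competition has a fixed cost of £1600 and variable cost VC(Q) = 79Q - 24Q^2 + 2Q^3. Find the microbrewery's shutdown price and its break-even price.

AVC = 79 - 24Q + 2Q^2; minimized at Q = 6, giving min AVC = £7. That is the shutdown price.
ATC = 1600/Q + 79 - 24Q + 2Q^2. Setting dATC/dQ = −1600/Q^2 − 24 + 4Q = 0 gives Q = 10 (since 4·10^3 − 24·10^2 = 1600).
min ATC = 1600/10 + 79 − 24·10 + 2·10^2 = £199. That is the break-even price.
Between these two prices the firm operates at a loss; above £199 it earns a profit.

Shutdown price = £7; break-even price = £199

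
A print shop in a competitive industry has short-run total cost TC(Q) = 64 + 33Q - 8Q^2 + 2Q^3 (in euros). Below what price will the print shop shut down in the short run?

The firm shuts down when price falls below the minimum of average variable cost. AVC = VC/Q = 33 - 8Q + 2Q^2.
dAVC/dQ = -8 + 4Q = 0 gives Q = 2. min AVC = 33 - 8·2 + 2·2^2 = 25.
The firm shuts down for any P below €25.

€25 per unit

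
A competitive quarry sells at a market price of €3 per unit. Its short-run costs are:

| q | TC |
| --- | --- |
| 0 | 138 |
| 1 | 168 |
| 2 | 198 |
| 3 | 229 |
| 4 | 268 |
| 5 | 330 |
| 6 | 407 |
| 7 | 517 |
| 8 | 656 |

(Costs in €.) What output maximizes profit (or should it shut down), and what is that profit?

Profit at each row (π = 3q − TC): q=0: -138; q=1: -165; q=2: -192; q=3: -220; q=4: -256; q=5: -315; q=6: -389; q=7: -496; q=8: -632.
Profit is highest at q = 0. Equivalently, the lowest AVC in the table is 30/1 ≈ €30 at q = 1, and P = €3 falls below it — price never covers variable cost, so the firm shuts down and loses only its fixed cost.

q = 0 (shut down); profit = -€138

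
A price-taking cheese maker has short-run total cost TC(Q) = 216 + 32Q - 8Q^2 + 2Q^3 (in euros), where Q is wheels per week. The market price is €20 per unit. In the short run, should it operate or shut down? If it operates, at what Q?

Strip out fixed cost: VC = 32Q - 8Q^2 + 2Q^3. Then AVC = 32 - 8Q + 2Q^2 and MC = 32 - 16Q + 6Q^2.
AVC is minimized where dAVC/dQ = -8 + 4Q = 0, at Q = 2; min AVC = 32 - 8·2 + 2·2^2 = €24.
Since P = €20 < min AVC = €24, price fails to cover variable cost at any output.
The firm minimizes its loss by shutting down and losing only its fixed cost of €216.

Shut down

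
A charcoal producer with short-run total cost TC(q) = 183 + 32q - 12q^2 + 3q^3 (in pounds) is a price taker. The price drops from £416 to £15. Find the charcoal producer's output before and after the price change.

Output falls from 8 to 0 (the firm shuts down)

MC = 32 - 24q + 9q^2; the shutdown threshold is min AVC = £20 (at q = 2).
At P = £416 ≥ min AVC, set P = MC on the rising branch: q = 8.
At P = £15 < min AVC = £20, price no longer covers variable cost at any output, so the firm shuts down: q = 0.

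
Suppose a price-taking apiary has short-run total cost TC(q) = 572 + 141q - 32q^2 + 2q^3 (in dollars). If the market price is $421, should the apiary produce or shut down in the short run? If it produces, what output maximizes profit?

Produce at q = 14

Strip out fixed cost: VC = 141q - 32q^2 + 2q^3. Then AVC = 141 - 32q + 2q^2 and MC = 141 - 64q + 6q^2.
AVC hits its minimum where MC = AVC, at q = 8, giving min AVC = 141 - 32·8 + 2·8^2 = $13.
P = $421 exceeds min AVC = $13, so the firm stays open.
Set P = MC: 421 = 141 - 64q + 6q^2 → -280 - 64q + 6q^2 = 0. The roots are q = -10/3 and q = 14; the profit-maximizing output is on the rising part of MC, so q* = 14.
Check: AVC at q = 14 is $85 ≤ P, so revenue covers variable cost.
Profit = P·q − TC = 421·14 − 1762 = $4132.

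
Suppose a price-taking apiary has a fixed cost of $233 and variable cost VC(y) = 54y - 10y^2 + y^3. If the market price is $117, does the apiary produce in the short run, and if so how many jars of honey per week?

Produce at y = 9

Variable cost is VC = 54y - 10y^2 + y^3, so AVC = VC/y = 54 - 10y + y^2 and MC = dTC/dy = 54 - 20y + 3y^2.
AVC is minimized where dAVC/dy = -10 + 2y = 0, at y = 5; min AVC = 54 - 10·5 + 5^2 = $29.
Since P = $117 ≥ min AVC = $29, price covers variable cost and the firm should produce.
Solving P = MC: -63 - 20y + 3y^2 = 0 ⇒ y = -7/3 or 9. On the upward-sloping branch, y* = 9.
Check: AVC at y = 9 is $45 ≤ P, so revenue covers variable cost.
Profit = P·y − TC = 117·9 − 638 = $415.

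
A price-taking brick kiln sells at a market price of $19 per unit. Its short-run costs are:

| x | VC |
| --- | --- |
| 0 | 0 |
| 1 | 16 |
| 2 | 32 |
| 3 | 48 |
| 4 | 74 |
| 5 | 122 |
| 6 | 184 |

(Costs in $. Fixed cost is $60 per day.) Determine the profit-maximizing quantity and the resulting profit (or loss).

Compute π = P·x − TC at each output: x=0: -60; x=1: -57; x=2: -54; x=3: -51; x=4: -58; x=5: -87; x=6: -130.
Profit is maximized at x = 3. AVC there is 48/3 = $16 ≤ P, so producing beats shutting down (which would give -$60).

x = 3; profit = -$51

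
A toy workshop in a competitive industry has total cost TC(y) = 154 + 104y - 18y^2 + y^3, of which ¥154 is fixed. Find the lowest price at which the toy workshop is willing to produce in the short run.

¥23 per unit

The shutdown price is the minimum of AVC. VC = 104y - 18y^2 + y^3, so AVC = 104 - 18y + y^2.
dAVC/dy = -18 + 2y = 0 gives y = 9. min AVC = 104 - 18·9 + 9^2 = 23.
For P < ¥23 the firm produces nothing.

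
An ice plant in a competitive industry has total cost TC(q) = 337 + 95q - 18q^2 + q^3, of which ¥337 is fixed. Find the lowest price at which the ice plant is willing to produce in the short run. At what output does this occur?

¥14 per unit, at q = 9

The firm shuts down when price falls below the minimum of average variable cost. AVC = VC/q = 95 - 18q + q^2.
dAVC/dq = -18 + 2q = 0 gives q = 9. min AVC = 95 - 18·9 + 9^2 = 14.
So the shutdown price is ¥14.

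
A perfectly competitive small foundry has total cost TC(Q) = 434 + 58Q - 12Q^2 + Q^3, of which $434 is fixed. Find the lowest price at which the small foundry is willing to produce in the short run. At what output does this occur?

The firm shuts down when price falls below the minimum of average variable cost. AVC = VC/Q = 58 - 12Q + Q^2.
dAVC/dQ = -12 + 2Q = 0 gives Q = 6. min AVC = 58 - 12·6 + 6^2 = 22.
For P < $22 the firm produces nothing.

$22 per unit, at Q = 6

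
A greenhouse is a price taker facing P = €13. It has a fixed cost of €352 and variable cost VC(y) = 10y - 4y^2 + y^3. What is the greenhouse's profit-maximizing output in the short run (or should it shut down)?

Produce at y = 3

Strip out fixed cost: VC = 10y - 4y^2 + y^3. Then AVC = 10 - 4y + y^2 and MC = 10 - 8y + 3y^2.
AVC is minimized where dAVC/dy = -4 + 2y = 0, at y = 2; min AVC = 10 - 4·2 + 2^2 = €6.
P = €13 exceeds min AVC = €6, so the firm stays open.
Set P = MC: 13 = 10 - 8y + 3y^2 → -3 - 8y + 3y^2 = 0. The roots are y = -1/3 and y = 3; the profit-maximizing output is on the rising part of MC, so y* = 3.
Check: AVC at y = 3 is €7 ≤ P, so revenue covers variable cost.
Profit = P·y − TC = 13·3 − 373 = -€334, a loss, but smaller than the €352 fixed cost the firm would lose by shutting down.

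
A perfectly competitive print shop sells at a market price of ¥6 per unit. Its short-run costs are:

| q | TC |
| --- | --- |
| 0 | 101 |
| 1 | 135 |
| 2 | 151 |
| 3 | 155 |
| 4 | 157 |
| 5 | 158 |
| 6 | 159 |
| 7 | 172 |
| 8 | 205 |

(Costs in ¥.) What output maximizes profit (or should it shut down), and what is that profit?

Profit at each row (π = 6q − TC): q=0: -101; q=1: -129; q=2: -139; q=3: -137; q=4: -133; q=5: -128; q=6: -123; q=7: -130; q=8: -157.
Profit is highest at q = 0. Equivalently, the lowest AVC in the table is 58/6 ≈ ¥9.67 at q = 6, and P = ¥6 falls below it — price never covers variable cost, so the firm shuts down and loses only its fixed cost.

q = 0 (shut down); profit = -¥101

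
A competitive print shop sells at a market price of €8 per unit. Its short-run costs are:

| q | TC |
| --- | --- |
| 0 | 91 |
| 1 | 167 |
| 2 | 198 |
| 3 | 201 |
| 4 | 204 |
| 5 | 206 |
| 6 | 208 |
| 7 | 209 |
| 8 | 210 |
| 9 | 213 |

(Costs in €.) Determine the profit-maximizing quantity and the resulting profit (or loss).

q = 0 (shut down); profit = -€91

Compute π = P·q − TC at each output: q=0: -91; q=1: -159; q=2: -182; q=3: -177; q=4: -172; q=5: -166; q=6: -160; q=7: -153; q=8: -146; q=9: -141.
Profit is highest at q = 0. Equivalently, the lowest AVC in the table is 122/9 ≈ €13.56 at q = 9, and P = €8 falls below it — price never covers variable cost, so the firm shuts down and loses only its fixed cost.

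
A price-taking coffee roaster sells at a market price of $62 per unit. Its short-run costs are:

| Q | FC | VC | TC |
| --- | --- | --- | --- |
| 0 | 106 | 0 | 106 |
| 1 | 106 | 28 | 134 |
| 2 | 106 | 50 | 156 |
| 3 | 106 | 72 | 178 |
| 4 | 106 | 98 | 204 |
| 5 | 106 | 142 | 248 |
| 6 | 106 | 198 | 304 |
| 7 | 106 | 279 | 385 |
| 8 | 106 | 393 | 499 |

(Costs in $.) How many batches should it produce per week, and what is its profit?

Q = 6; profit = $68

Profit at each row (π = 62Q − TC): Q=0: -106; Q=1: -72; Q=2: -32; Q=3: 8; Q=4: 44; Q=5: 62; Q=6: 68; Q=7: 49; Q=8: -3.
Profit is maximized at Q = 6. AVC there is 198/6 = $33 ≤ P, so producing beats shutting down (which would give -$106).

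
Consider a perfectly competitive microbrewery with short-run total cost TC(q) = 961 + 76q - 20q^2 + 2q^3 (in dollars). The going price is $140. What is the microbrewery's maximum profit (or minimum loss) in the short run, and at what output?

AVC = 76 - 20q + 2q^2 has its minimum $26 at q = 5; price $140 clears that bar, so the firm operates.
With MC = 76 - 40q + 6q^2, P = MC on the upward-sloping part at q* = 8.
TR = 140·8 = 1120. TC = 961 + 352 = 1313. Profit = 1120 − 1313 = -$193.
By producing, the firm covers all variable cost plus $768 of fixed cost; shutting down would lose the full $961.

Profit = -$193 at q = 8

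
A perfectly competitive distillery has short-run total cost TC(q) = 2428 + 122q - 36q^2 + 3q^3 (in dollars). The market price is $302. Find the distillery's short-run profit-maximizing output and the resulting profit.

Profit = -$28 at q = 10

AVC = 122 - 36q + 3q^2 has its minimum $14 at q = 6; price $302 clears that bar, so the firm operates.
MC = 122 - 72q + 9q^2. Setting P = MC and taking the root on the rising branch gives q* = 10.
TR = 302·10 = 3020. TC = 2428 + 620 = 3048. Profit = 3020 − 3048 = -$28.
That loss of $28 beats the $2428 the firm would lose by shutting down; producing recovers $2400 of fixed cost.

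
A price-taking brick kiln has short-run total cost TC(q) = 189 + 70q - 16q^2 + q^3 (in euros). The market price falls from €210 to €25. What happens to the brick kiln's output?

Output falls from 14 to 9

AVC = 70 - 16q + q^2, minimized at q = 8 where min AVC = €6. MC = 70 - 32q + 3q^2.
With P = €210 above the shutdown price, P = MC gives q = 14.
At P = €25 ≥ min AVC, set P = MC: q = 9. The firm stays open but cuts output.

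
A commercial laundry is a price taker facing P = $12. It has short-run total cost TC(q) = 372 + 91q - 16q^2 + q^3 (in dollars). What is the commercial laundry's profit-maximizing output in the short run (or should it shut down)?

Shut down

Variable cost is VC = 91q - 16q^2 + q^3, so AVC = VC/q = 91 - 16q + q^2 and MC = dTC/dq = 91 - 32q + 3q^2.
The AVC parabola has its vertex at q = 16/2 = 8, where AVC = 91 - 16·8 + 8^2 = $27.
With P < min AVC ($12 < $27), every unit sold adds to the loss.
Shutting down limits the loss to fixed cost, $372.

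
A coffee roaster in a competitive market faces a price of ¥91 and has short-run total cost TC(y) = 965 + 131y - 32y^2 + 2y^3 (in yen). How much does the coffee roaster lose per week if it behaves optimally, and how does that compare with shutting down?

AVC = 131 - 32y + 2y^2 has its minimum ¥3 at y = 8; price ¥91 clears that bar, so the firm operates.
With MC = 131 - 64y + 6y^2, P = MC on the upward-sloping part at y* = 10.
TR = 91·10 = 910. TC = 965 + 110 = 1075. Profit = 910 − 1075 = -¥165.
Shutting down would mean losing the fixed cost of ¥965, so operating at a loss of ¥165 is better by ¥800.

Profit = -¥165 at y = 10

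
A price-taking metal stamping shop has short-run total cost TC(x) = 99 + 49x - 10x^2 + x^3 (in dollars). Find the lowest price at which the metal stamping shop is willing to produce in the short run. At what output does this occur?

$24 per unit, at x = 5

The firm shuts down when price falls below the minimum of average variable cost. AVC = VC/x = 49 - 10x + x^2.
At the minimum of AVC, MC = AVC. MC = 49 - 20x + 3x^2; setting MC = AVC gives 2x^2 - 10x = 0, so x = 5. min AVC = 24.
So the shutdown price is $24.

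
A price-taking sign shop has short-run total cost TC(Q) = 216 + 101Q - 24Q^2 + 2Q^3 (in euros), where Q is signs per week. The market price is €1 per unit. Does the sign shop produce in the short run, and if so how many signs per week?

From TC, MC = TC'(Q) = 101 - 48Q + 6Q^2 and AVC = VC/Q = 101 - 24Q + 2Q^2.
AVC is minimized where dAVC/dQ = -24 + 4Q = 0, at Q = 6; min AVC = 101 - 24·6 + 2·6^2 = €29.
Since P = €1 < min AVC = €29, price fails to cover variable cost at any output.
Best response: produce nothing and absorb the €216 fixed cost.

Shut down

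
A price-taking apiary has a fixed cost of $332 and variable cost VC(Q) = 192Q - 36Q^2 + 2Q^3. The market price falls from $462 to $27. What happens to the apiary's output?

MC = 192 - 72Q + 6Q^2; the shutdown threshold is min AVC = $30 (at Q = 9).
With P = $462 above the shutdown price, P = MC gives Q = 15.
At P = $27 < min AVC = $30, price no longer covers variable cost at any output, so the firm shuts down: Q = 0.

Output falls from 15 to 0 (the firm shuts down)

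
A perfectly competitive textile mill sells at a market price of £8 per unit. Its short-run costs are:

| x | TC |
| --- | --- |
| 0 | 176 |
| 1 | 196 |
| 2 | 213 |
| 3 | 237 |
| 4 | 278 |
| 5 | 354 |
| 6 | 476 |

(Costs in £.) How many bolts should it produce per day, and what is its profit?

x = 0 (shut down); profit = -£176

Compute π = P·x − TC at each output: x=0: -176; x=1: -188; x=2: -197; x=3: -213; x=4: -246; x=5: -314; x=6: -428.
Profit is highest at x = 0. Equivalently, the lowest AVC in the table is 37/2 ≈ £18.50 at x = 2, and P = £8 falls below it — price never covers variable cost, so the firm shuts down and loses only its fixed cost.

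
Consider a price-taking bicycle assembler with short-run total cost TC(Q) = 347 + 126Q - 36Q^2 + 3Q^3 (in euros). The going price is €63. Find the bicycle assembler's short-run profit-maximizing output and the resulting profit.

Profit = -€53 at Q = 7

AVC = 126 - 36Q + 3Q^2 has its minimum €18 at Q = 6; price €63 clears that bar, so the firm operates.
MC = 126 - 72Q + 9Q^2. Setting P = MC and taking the root on the rising branch gives Q* = 7.
TR = 63·7 = 441. TC = 347 + 147 = 494. Profit = 441 − 494 = -€53.
That loss of €53 beats the €347 the firm would lose by shutting down; producing recovers €294 of fixed cost.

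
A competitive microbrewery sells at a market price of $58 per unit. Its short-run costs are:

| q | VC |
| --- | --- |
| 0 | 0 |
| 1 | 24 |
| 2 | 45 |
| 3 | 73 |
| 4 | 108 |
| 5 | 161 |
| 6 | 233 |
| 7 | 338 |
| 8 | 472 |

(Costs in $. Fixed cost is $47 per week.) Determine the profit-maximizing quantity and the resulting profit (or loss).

q = 5; profit = $82

Profit at each row (π = 58q − TC): q=0: -47; q=1: -13; q=2: 24; q=3: 54; q=4: 77; q=5: 82; q=6: 68; q=7: 21; q=8: -55.
Profit is maximized at q = 5. AVC there is 161/5 = $32.20 ≤ P, so producing beats shutting down (which would give -$47).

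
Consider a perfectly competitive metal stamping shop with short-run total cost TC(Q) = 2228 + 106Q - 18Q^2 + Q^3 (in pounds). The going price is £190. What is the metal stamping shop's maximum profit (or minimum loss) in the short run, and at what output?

Profit = -£268 at Q = 14

AVC = 106 - 18Q + Q^2; min AVC = £25 at Q = 9. Since P = £190 ≥ min AVC, the firm produces.
With MC = 106 - 36Q + 3Q^2, P = MC on the upward-sloping part at Q* = 14.
TR = 190·14 = 2660. TC = 2228 + 700 = 2928. Profit = 2660 − 2928 = -£268.
By producing, the firm covers all variable cost plus £1960 of fixed cost; shutting down would lose the full £2228.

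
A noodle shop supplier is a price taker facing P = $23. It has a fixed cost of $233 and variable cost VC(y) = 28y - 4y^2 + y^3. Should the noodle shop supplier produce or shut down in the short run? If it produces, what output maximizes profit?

Variable cost is VC = 28y - 4y^2 + y^3, so AVC = VC/y = 28 - 4y + y^2 and MC = dTC/dy = 28 - 8y + 3y^2.
The AVC parabola has its vertex at y = 4/2 = 2, where AVC = 28 - 4·2 + 2^2 = $24.
With P < min AVC ($23 < $24), every unit sold adds to the loss.
The firm minimizes its loss by shutting down and losing only its fixed cost of $233.

Shut down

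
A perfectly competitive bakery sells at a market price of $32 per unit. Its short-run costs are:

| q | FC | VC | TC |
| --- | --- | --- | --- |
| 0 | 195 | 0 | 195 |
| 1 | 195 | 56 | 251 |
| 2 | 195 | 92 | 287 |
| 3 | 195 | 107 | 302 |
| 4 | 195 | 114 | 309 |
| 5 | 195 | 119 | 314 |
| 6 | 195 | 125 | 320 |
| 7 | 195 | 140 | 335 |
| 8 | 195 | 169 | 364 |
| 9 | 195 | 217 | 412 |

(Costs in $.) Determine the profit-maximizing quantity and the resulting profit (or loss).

q = 8; profit = -$108

Compute π = P·q − TC at each output: q=0: -195; q=1: -219; q=2: -223; q=3: -206; q=4: -181; q=5: -154; q=6: -128; q=7: -111; q=8: -108; q=9: -124.
Profit is maximized at q = 8. AVC there is 169/8 = $21.12 ≤ P, so producing beats shutting down (which would give -$195).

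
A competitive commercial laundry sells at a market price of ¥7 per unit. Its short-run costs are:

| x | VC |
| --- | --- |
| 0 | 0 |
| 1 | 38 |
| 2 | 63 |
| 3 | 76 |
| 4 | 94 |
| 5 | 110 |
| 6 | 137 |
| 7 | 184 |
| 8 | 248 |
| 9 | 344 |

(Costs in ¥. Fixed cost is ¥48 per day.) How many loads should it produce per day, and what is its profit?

x = 0 (shut down); profit = -¥48

Compute π = P·x − TC at each output: x=0: -48; x=1: -79; x=2: -97; x=3: -103; x=4: -114; x=5: -123; x=6: -143; x=7: -183; x=8: -240; x=9: -329.
Profit is highest at x = 0. Equivalently, the lowest AVC in the table is 110/5 ≈ ¥22 at x = 5, and P = ¥7 falls below it — price never covers variable cost, so the firm shuts down and loses only its fixed cost.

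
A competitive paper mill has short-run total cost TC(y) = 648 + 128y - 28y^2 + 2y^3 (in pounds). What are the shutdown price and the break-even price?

Shutdown price = £30; break-even price = £110

AVC = 128 - 28y + 2y^2; minimized at y = 7, giving min AVC = £30. That is the shutdown price.
ATC = 648/y + 128 - 28y + 2y^2. Setting dATC/dy = −648/y^2 − 28 + 4y = 0 gives y = 9 (since 4·9^3 − 28·9^2 = 648).
min ATC = 648/9 + 128 − 28·9 + 2·9^2 = £110. That is the break-even price.
Between these two prices the firm operates at a loss; above £110 it earns a profit.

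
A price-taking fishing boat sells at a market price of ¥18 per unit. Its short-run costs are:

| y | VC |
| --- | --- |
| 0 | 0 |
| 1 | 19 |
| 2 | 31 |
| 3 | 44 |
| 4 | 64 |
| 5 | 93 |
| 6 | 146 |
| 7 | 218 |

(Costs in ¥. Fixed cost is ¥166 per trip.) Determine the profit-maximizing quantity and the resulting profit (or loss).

Profit at each row (π = 18y − TC): y=0: -166; y=1: -167; y=2: -161; y=3: -156; y=4: -158; y=5: -169; y=6: -204; y=7: -258.
Profit is maximized at y = 3. AVC there is 44/3 = ¥14.67 ≤ P, so producing beats shutting down (which would give -¥166).

y = 3; profit = -¥156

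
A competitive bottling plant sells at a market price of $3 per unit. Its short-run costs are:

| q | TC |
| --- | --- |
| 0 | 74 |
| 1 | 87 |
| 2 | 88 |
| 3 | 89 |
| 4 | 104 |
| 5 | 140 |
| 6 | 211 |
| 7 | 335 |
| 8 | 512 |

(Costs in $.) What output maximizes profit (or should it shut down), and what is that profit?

q = 0 (shut down); profit = -$74

Tabulate TR − TC: q=0: -74; q=1: -84; q=2: -82; q=3: -80; q=4: -92; q=5: -125; q=6: -193; q=7: -314; q=8: -488.
Profit is highest at q = 0. Equivalently, the lowest AVC in the table is 15/3 ≈ $5 at q = 3, and P = $3 falls below it — price never covers variable cost, so the firm shuts down and loses only its fixed cost.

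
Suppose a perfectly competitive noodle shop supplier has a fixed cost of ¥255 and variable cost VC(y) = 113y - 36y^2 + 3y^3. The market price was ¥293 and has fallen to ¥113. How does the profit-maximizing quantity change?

Output falls from 10 to 8

AVC = 113 - 36y + 3y^2, minimized at y = 6 where min AVC = ¥5. MC = 113 - 72y + 9y^2.
At P = ¥293 ≥ min AVC, set P = MC on the rising branch: y = 10.
At P = ¥113 ≥ min AVC, set P = MC: y = 8. The firm stays open but cuts output.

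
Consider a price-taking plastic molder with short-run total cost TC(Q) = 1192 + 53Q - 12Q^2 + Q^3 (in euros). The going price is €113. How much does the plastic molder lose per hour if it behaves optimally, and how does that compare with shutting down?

Profit = -€392 at Q = 10

AVC = 53 - 12Q + Q^2 has its minimum €17 at Q = 6; price €113 clears that bar, so the firm operates.
MC = 53 - 24Q + 3Q^2. Setting P = MC and taking the root on the rising branch gives Q* = 10.
TR = 113·10 = 1130. TC = 1192 + 330 = 1522. Profit = 1130 − 1522 = -€392.
By producing, the firm covers all variable cost plus €800 of fixed cost; shutting down would lose the full €1192.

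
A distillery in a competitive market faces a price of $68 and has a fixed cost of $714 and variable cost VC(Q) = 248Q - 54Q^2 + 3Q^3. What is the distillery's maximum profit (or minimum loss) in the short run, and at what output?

Profit = -$114 at Q = 10

AVC = 248 - 54Q + 3Q^2 has its minimum $5 at Q = 9; price $68 clears that bar, so the firm operates.
MC = 248 - 108Q + 9Q^2. Setting P = MC and taking the root on the rising branch gives Q* = 10.
TR = 68·10 = 680. TC = 714 + 80 = 794. Profit = 680 − 794 = -$114.
Shutting down would mean losing the fixed cost of $714, so operating at a loss of $114 is better by $600.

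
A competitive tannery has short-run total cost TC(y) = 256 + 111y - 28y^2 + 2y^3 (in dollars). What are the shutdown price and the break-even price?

Shutdown price = min AVC. AVC = 111 - 28y + 2y^2, with vertex at y = 7 and minimum $13.
ATC = 256/y + 111 - 28y + 2y^2. Setting dATC/dy = −256/y^2 − 28 + 4y = 0 gives y = 8 (since 4·8^3 − 28·8^2 = 256).
min ATC = 256/8 + 111 − 28·8 + 2·8^2 = $47. That is the break-even price.
Between these two prices the firm operates at a loss; above $47 it earns a profit.

Shutdown price = $13; break-even price = $47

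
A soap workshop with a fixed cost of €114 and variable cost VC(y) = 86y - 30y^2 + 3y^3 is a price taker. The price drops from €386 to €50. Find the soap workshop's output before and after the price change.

Output falls from 10 to 6

AVC = 86 - 30y + 3y^2, minimized at y = 5 where min AVC = €11. MC = 86 - 60y + 9y^2.
With P = €386 above the shutdown price, P = MC gives y = 10.
At P = €50 ≥ min AVC, set P = MC: y = 6. The firm stays open but cuts output.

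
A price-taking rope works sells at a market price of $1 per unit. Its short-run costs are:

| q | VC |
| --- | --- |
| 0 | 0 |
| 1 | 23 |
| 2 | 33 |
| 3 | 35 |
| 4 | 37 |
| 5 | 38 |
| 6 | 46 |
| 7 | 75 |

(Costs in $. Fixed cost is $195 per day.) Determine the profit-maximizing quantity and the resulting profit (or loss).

q = 0 (shut down); profit = -$195

Tabulate TR − TC: q=0: -195; q=1: -217; q=2: -226; q=3: -227; q=4: -228; q=5: -228; q=6: -235; q=7: -263.
Profit is highest at q = 0. Equivalently, the lowest AVC in the table is 38/5 ≈ $7.60 at q = 5, and P = $1 falls below it — price never covers variable cost, so the firm shuts down and loses only its fixed cost.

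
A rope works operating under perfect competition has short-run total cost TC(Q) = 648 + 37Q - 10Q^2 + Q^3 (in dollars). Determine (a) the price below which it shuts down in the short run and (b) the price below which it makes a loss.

AVC = 37 - 10Q + Q^2; minimized at Q = 5, giving min AVC = $12. That is the shutdown price.
ATC = 648/Q + 37 - 10Q + Q^2. Setting dATC/dQ = −648/Q^2 − 10 + 2Q = 0 gives Q = 9 (since 2·9^3 − 10·9^2 = 648).
min ATC = 648/9 + 37 − 10·9 + 9^2 = $100. That is the break-even price.
Between these two prices the firm operates at a loss; above $100 it earns a profit.

Shutdown price = $12; break-even price = $100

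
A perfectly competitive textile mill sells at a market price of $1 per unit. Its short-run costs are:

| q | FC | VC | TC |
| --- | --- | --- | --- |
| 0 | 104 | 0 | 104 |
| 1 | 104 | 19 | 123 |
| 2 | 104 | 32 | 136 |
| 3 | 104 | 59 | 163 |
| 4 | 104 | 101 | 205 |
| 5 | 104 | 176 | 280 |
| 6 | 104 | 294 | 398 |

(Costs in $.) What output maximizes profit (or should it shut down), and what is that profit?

q = 0 (shut down); profit = -$104

Tabulate TR − TC: q=0: -104; q=1: -122; q=2: -134; q=3: -160; q=4: -201; q=5: -275; q=6: -392.
Profit is highest at q = 0. Equivalently, the lowest AVC in the table is 32/2 ≈ $16 at q = 2, and P = $1 falls below it — price never covers variable cost, so the firm shuts down and loses only its fixed cost.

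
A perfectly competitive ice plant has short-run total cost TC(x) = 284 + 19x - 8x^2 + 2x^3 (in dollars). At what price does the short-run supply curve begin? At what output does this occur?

The shutdown price is the minimum of AVC. VC = 19x - 8x^2 + 2x^3, so AVC = 19 - 8x + 2x^2.
At the minimum of AVC, MC = AVC. MC = 19 - 16x + 6x^2; setting MC = AVC gives 4x^2 - 8x = 0, so x = 2. min AVC = 11.
The firm shuts down for any P below $11.

$11 per unit, at x = 2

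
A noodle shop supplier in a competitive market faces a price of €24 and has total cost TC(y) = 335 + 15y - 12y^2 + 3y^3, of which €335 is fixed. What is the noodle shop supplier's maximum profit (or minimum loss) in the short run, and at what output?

Profit = -€281 at y = 3

AVC = 15 - 12y + 3y^2; min AVC = €3 at y = 2. Since P = €24 ≥ min AVC, the firm produces.
With MC = 15 - 24y + 9y^2, P = MC on the upward-sloping part at y* = 3.
TR = 24·3 = 72. TC = 335 + 18 = 353. Profit = 72 − 353 = -€281.
That loss of €281 beats the €335 the firm would lose by shutting down; producing recovers €54 of fixed cost.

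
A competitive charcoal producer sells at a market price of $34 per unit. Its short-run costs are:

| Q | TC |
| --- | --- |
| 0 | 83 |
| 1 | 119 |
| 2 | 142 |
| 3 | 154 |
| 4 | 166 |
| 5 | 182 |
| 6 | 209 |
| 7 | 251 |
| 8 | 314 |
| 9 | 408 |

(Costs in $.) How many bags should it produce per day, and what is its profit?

Q = 6; profit = -$5

Profit at each row (π = 34Q − TC): Q=0: -83; Q=1: -85; Q=2: -74; Q=3: -52; Q=4: -30; Q=5: -12; Q=6: -5; Q=7: -13; Q=8: -42; Q=9: -102.
Profit is maximized at Q = 6. AVC there is 126/6 = $21 ≤ P, so producing beats shutting down (which would give -$83).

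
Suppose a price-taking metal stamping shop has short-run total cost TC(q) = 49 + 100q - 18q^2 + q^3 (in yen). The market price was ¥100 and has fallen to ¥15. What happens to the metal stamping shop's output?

AVC = 100 - 18q + q^2, minimized at q = 9 where min AVC = ¥19. MC = 100 - 36q + 3q^2.
At P = ¥100 ≥ min AVC, set P = MC on the rising branch: q = 12.
At P = ¥15 < min AVC = ¥19, price no longer covers variable cost at any output, so the firm shuts down: q = 0.

Output falls from 12 to 0 (the firm shuts down)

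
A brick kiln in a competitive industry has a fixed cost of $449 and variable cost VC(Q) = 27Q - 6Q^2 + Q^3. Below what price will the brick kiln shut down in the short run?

The firm shuts down when price falls below the minimum of average variable cost. AVC = VC/Q = 27 - 6Q + Q^2.
At the minimum of AVC, MC = AVC. MC = 27 - 12Q + 3Q^2; setting MC = AVC gives 2Q^2 - 6Q = 0, so Q = 3. min AVC = 18.
The firm shuts down for any P below $18.

$18 per unit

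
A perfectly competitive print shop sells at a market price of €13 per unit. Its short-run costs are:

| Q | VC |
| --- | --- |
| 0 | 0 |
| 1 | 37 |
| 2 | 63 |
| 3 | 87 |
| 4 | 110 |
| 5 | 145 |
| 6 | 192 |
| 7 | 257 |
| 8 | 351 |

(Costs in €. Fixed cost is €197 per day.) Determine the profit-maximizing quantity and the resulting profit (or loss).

Tabulate TR − TC: Q=0: -197; Q=1: -221; Q=2: -234; Q=3: -245; Q=4: -255; Q=5: -277; Q=6: -311; Q=7: -363; Q=8: -444.
Profit is highest at Q = 0. Equivalently, the lowest AVC in the table is 110/4 ≈ €27.50 at Q = 4, and P = €13 falls below it — price never covers variable cost, so the firm shuts down and loses only its fixed cost.

Q = 0 (shut down); profit = -€197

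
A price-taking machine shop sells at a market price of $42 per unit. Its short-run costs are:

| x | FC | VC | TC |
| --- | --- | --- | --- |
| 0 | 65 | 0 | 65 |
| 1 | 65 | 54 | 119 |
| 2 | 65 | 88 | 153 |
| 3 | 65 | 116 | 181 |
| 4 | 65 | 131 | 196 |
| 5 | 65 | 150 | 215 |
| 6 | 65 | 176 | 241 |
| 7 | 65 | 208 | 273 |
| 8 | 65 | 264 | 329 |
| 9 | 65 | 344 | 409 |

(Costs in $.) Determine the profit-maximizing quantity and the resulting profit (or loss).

x = 7; profit = $21

Profit at each row (π = 42x − TC): x=0: -65; x=1: -77; x=2: -69; x=3: -55; x=4: -28; x=5: -5; x=6: 11; x=7: 21; x=8: 7; x=9: -31.
Profit is maximized at x = 7. AVC there is 208/7 = $29.71 ≤ P, so producing beats shutting down (which would give -$65).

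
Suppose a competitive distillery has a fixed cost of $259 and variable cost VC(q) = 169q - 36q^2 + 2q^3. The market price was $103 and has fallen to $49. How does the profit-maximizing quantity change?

Output falls from 11 to 10

AVC = 169 - 36q + 2q^2, minimized at q = 9 where min AVC = $7. MC = 169 - 72q + 6q^2.
At P = $103 ≥ min AVC, set P = MC on the rising branch: q = 11.
At P = $49 ≥ min AVC, set P = MC: q = 10. The firm stays open but cuts output.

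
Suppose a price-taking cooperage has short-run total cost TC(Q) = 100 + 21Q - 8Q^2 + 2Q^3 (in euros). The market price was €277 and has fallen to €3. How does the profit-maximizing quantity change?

AVC = 21 - 8Q + 2Q^2, minimized at Q = 2 where min AVC = €13. MC = 21 - 16Q + 6Q^2.
At P = €277 ≥ min AVC, set P = MC on the rising branch: Q = 8.
At P = €3 < min AVC = €13, price no longer covers variable cost at any output, so the firm shuts down: Q = 0.

Output falls from 8 to 0 (the firm shuts down)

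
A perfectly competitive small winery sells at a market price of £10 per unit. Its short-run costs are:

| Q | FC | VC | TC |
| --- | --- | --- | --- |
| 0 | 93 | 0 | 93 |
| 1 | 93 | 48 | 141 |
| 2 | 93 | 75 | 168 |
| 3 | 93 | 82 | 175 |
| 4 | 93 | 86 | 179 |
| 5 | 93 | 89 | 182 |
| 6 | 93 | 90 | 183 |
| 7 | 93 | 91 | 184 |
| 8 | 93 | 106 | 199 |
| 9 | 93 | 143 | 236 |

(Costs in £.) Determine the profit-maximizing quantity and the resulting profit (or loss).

Profit at each row (π = 10Q − TC): Q=0: -93; Q=1: -131; Q=2: -148; Q=3: -145; Q=4: -139; Q=5: -132; Q=6: -123; Q=7: -114; Q=8: -119; Q=9: -146.
Profit is highest at Q = 0. Equivalently, the lowest AVC in the table is 91/7 ≈ £13 at Q = 7, and P = £10 falls below it — price never covers variable cost, so the firm shuts down and loses only its fixed cost.

Q = 0 (shut down); profit = -£93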